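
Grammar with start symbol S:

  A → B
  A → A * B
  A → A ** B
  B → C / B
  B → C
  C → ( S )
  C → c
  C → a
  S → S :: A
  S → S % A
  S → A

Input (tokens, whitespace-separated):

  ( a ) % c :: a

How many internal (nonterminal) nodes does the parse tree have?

16

[S [S [S [A [B [C ( [S [A [B [C a]]]] )]]]] % [A [B [C c]]]] :: [A [B [C a]]]]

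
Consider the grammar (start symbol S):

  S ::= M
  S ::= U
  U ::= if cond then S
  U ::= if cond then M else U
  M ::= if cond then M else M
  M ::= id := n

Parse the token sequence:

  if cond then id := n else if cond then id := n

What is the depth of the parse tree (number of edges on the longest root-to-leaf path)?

[S [U if cond then [M id := n] else [U if cond then [S [M id := n]]]]]

5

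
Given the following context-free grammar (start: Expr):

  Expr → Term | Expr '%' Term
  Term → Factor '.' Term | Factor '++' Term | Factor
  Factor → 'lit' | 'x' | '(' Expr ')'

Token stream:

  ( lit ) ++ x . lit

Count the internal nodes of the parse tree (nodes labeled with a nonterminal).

10

[Expr [Term [Factor ( [Expr [Term [Factor lit]]] )] ++ [Term [Factor x] . [Term [Factor lit]]]]]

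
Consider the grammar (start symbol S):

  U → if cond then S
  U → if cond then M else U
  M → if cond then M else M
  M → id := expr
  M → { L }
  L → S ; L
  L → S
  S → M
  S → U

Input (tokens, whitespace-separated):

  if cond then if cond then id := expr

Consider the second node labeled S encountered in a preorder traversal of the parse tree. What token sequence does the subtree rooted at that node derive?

if cond then id := expr

[S [U if cond then [S [U if cond then [S [M id := expr]]]]]]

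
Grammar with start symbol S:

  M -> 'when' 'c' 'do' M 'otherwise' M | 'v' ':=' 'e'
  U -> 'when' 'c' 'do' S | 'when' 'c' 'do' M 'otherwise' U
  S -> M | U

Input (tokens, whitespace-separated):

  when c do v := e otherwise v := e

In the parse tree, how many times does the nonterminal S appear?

[S [M when c do [M v := e] otherwise [M v := e]]]

1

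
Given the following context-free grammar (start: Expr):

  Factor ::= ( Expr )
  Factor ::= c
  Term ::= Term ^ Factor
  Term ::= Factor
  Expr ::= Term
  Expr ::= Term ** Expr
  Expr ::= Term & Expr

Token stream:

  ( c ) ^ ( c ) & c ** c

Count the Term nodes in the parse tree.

[Expr [Term [Term [Factor ( [Expr [Term [Factor c]]] )]] ^ [Factor ( [Expr [Term [Factor c]]] )]] & [Expr [Term [Factor c]] ** [Expr [Term [Factor c]]]]]

6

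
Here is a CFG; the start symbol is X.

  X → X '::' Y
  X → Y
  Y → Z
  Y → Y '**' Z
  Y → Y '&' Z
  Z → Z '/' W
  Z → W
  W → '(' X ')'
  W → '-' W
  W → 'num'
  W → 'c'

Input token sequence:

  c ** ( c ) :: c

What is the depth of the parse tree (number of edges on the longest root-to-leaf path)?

[X [X [Y [Y [Z [W c]]] ** [Z [W ( [X [Y [Z [W c]]]] )]]]] :: [Y [Z [W c]]]]

9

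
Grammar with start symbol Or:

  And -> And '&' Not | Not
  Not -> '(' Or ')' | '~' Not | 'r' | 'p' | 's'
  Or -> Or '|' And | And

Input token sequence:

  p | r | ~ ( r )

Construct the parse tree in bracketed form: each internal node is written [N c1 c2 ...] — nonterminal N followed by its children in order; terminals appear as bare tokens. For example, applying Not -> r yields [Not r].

[Or [Or [Or [And [Not p]]] | [And [Not r]]] | [And [Not ~ [Not ( [Or [And [Not r]]] )]]]]

Or
Or | And
Or | And | And
And | And | And
Not | And | And
p | And | And
p | Not | And
p | r | And
p | r | Not
p | r | ~ Not
p | r | ~ ( Or )
p | r | ~ ( And )
p | r | ~ ( Not )
p | r | ~ ( r )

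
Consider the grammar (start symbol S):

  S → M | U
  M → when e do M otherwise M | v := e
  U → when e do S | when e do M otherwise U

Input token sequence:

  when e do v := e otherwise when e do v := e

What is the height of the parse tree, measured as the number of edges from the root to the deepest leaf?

5

[S [U when e do [M v := e] otherwise [U when e do [S [M v := e]]]]]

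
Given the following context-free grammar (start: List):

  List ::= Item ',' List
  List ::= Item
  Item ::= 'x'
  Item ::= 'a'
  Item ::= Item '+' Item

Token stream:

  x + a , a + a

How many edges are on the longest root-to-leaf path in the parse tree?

4

[List [Item [Item x] + [Item a]] , [List [Item [Item a] + [Item a]]]]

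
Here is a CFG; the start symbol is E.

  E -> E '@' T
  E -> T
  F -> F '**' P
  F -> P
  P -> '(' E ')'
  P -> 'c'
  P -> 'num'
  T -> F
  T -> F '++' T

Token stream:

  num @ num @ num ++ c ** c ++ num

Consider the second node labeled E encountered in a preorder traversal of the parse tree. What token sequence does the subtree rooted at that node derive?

num @ num

[E [E [E [T [F [P num]]]] @ [T [F [P num]]]] @ [T [F [P num]] ++ [T [F [F [P c]] ** [P c]] ++ [T [F [P num]]]]]]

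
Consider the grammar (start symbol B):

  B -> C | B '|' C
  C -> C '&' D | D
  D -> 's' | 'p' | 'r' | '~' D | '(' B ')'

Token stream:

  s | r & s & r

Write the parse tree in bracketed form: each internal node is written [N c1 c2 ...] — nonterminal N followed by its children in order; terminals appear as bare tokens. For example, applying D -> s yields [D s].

B
B | C
C | C
D | C
s | C
s | C & D
s | C & D & D
s | D & D & D
s | r & D & D
s | r & s & D
s | r & s & r

[B [B [C [D s]]] | [C [C [C [D r]] & [D s]] & [D r]]]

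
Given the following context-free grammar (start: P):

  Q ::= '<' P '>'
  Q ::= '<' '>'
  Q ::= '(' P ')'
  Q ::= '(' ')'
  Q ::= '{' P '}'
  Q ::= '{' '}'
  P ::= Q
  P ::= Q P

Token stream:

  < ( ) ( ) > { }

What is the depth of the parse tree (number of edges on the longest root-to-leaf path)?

[P [Q < [P [Q ( )] [P [Q ( )]]] >] [P [Q { }]]]

5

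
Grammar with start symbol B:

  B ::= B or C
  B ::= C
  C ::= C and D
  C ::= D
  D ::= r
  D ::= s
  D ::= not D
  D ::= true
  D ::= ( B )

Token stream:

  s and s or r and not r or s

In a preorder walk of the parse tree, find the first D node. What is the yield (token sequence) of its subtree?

[B [B [B [C [C [D s]] and [D s]]] or [C [C [D r]] and [D not [D r]]]] or [C [D s]]]

s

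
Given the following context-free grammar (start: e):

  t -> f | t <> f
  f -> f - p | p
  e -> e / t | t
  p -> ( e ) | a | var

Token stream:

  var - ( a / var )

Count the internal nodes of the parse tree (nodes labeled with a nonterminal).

14

[e [t [f [f [p var]] - [p ( [e [e [t [f [p a]]]] / [t [f [p var]]]] )]]]]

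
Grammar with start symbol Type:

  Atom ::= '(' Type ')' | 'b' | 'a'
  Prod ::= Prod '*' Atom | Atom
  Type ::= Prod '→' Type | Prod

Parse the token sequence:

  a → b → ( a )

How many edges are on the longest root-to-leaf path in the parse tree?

8

[Type [Prod [Atom a]] → [Type [Prod [Atom b]] → [Type [Prod [Atom ( [Type [Prod [Atom a]]] )]]]]]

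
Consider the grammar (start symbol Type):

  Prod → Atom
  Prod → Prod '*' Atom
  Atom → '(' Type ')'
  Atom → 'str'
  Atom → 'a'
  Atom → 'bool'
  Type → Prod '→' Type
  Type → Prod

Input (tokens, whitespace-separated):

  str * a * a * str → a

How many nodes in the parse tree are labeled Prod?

5

[Type [Prod [Prod [Prod [Prod [Atom str]] * [Atom a]] * [Atom a]] * [Atom str]] → [Type [Prod [Atom a]]]]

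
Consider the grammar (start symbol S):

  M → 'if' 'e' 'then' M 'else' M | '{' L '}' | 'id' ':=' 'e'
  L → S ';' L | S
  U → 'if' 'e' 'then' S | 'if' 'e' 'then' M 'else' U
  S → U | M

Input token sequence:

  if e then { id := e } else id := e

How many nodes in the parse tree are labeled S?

[S [M if e then [M { [L [S [M id := e]]] }] else [M id := e]]]

2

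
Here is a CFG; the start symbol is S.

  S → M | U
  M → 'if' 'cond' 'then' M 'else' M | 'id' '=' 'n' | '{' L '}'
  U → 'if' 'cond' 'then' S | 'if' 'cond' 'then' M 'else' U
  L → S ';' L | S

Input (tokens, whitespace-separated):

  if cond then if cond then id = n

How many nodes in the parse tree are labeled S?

[S [U if cond then [S [U if cond then [S [M id = n]]]]]]

3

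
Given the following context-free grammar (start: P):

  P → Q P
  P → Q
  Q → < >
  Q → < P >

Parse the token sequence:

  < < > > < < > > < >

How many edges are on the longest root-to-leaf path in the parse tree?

5

[P [Q < [P [Q < >]] >] [P [Q < [P [Q < >]] >] [P [Q < >]]]]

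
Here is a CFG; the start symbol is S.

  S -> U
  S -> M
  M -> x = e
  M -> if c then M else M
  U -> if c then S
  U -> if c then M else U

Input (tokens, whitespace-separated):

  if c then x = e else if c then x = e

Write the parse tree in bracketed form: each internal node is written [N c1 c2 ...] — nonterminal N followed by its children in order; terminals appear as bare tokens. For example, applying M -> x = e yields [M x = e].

S
U
if c then M else U
if c then x = e else U
if c then x = e else if c then S
if c then x = e else if c then M
if c then x = e else if c then x = e

[S [U if c then [M x = e] else [U if c then [S [M x = e]]]]]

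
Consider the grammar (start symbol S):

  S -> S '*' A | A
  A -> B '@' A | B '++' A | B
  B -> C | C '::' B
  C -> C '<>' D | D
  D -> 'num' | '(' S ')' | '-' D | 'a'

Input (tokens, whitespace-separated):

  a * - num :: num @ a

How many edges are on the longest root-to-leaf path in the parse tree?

6

[S [S [A [B [C [D a]]]]] * [A [B [C [D - [D num]]] :: [B [C [D num]]]] @ [A [B [C [D a]]]]]]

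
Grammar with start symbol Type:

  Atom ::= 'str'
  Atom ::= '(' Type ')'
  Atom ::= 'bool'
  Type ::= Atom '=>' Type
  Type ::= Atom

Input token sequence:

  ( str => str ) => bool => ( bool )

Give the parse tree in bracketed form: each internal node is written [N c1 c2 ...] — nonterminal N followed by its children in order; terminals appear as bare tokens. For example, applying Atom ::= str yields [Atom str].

Type
Atom => Type
( Type ) => Type
( Atom => Type ) => Type
( str => Type ) => Type
( str => Atom ) => Type
( str => str ) => Type
( str => str ) => Atom => Type
( str => str ) => bool => Type
( str => str ) => bool => Atom
( str => str ) => bool => ( Type )
( str => str ) => bool => ( Atom )
( str => str ) => bool => ( bool )

[Type [Atom ( [Type [Atom str] => [Type [Atom str]]] )] => [Type [Atom bool] => [Type [Atom ( [Type [Atom bool]] )]]]]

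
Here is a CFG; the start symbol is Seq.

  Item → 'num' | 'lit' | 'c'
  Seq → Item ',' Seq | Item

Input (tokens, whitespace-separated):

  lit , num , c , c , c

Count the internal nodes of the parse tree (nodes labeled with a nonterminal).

[Seq [Item lit] , [Seq [Item num] , [Seq [Item c] , [Seq [Item c] , [Seq [Item c]]]]]]

10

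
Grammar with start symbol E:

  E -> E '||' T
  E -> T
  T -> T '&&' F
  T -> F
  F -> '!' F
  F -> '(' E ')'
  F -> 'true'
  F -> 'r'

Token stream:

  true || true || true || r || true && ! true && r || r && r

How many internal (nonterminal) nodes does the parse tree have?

25

[E [E [E [E [E [E [T [F true]]] || [T [F true]]] || [T [F true]]] || [T [F r]]] || [T [T [T [F true]] && [F ! [F true]]] && [F r]]] || [T [T [F r]] && [F r]]]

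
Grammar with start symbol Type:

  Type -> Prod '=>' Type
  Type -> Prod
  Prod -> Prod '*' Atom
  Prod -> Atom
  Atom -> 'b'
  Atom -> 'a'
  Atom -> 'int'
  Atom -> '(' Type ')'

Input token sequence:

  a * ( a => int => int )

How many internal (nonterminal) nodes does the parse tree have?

[Type [Prod [Prod [Atom a]] * [Atom ( [Type [Prod [Atom a]] => [Type [Prod [Atom int]] => [Type [Prod [Atom int]]]]] )]]]

14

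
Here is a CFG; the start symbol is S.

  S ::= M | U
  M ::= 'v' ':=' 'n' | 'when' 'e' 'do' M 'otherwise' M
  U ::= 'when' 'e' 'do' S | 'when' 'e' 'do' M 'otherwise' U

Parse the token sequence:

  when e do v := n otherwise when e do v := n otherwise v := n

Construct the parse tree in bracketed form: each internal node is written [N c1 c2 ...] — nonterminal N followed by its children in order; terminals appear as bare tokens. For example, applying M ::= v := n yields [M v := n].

S
M
when e do M otherwise M
when e do v := n otherwise M
when e do v := n otherwise when e do M otherwise M
when e do v := n otherwise when e do v := n otherwise M
when e do v := n otherwise when e do v := n otherwise v := n

[S [M when e do [M v := n] otherwise [M when e do [M v := n] otherwise [M v := n]]]]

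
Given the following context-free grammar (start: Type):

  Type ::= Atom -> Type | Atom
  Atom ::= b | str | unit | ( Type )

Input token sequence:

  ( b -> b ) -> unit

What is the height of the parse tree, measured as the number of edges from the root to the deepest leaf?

5

[Type [Atom ( [Type [Atom b] -> [Type [Atom b]]] )] -> [Type [Atom unit]]]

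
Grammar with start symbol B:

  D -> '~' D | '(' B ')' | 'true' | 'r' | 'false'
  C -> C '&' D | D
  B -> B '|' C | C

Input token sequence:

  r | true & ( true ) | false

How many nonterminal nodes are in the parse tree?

14

[B [B [B [C [D r]]] | [C [C [D true]] & [D ( [B [C [D true]]] )]]] | [C [D false]]]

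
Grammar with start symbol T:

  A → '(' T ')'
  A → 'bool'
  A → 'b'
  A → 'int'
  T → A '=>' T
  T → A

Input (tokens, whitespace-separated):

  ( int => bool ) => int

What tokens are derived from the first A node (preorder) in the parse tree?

[T [A ( [T [A int] => [T [A bool]]] )] => [T [A int]]]

( int => bool )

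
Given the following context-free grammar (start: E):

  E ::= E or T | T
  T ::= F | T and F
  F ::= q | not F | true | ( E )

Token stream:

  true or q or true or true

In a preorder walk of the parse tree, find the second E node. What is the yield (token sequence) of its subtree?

[E [E [E [E [T [F true]]] or [T [F q]]] or [T [F true]]] or [T [F true]]]

true or q or true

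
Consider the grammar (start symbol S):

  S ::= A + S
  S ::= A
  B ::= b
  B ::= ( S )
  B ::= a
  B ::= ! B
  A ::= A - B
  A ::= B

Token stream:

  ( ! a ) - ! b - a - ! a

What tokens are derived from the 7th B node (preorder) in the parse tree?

[S [A [A [A [A [B ( [S [A [B ! [B a]]]] )]] - [B ! [B b]]] - [B a]] - [B ! [B a]]]]

! a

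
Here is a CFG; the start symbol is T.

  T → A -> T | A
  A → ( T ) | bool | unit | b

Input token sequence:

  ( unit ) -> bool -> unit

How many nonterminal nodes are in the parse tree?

[T [A ( [T [A unit]] )] -> [T [A bool] -> [T [A unit]]]]

8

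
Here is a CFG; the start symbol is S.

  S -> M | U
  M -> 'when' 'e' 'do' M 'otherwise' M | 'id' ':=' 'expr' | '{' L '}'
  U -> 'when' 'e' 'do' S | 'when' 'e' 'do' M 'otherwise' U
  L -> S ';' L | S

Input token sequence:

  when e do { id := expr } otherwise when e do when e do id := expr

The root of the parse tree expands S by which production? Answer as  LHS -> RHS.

S -> U

[S [U when e do [M { [L [S [M id := expr]]] }] otherwise [U when e do [S [U when e do [S [M id := expr]]]]]]]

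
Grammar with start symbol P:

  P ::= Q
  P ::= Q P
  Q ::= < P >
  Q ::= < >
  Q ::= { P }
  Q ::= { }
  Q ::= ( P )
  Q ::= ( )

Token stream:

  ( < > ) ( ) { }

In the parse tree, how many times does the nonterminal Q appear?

4

[P [Q ( [P [Q < >]] )] [P [Q ( )] [P [Q { }]]]]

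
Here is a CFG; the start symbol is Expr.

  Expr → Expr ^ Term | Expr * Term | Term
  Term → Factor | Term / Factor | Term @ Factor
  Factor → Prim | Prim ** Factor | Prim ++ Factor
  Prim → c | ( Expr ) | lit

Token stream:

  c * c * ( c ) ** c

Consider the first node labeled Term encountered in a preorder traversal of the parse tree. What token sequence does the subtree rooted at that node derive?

c

[Expr [Expr [Expr [Term [Factor [Prim c]]]] * [Term [Factor [Prim c]]]] * [Term [Factor [Prim ( [Expr [Term [Factor [Prim c]]]] )] ** [Factor [Prim c]]]]]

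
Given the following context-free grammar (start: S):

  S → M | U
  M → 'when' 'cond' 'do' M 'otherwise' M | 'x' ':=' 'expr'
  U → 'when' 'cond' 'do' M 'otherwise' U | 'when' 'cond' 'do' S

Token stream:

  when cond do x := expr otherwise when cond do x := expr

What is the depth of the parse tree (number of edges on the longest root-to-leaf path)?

[S [U when cond do [M x := expr] otherwise [U when cond do [S [M x := expr]]]]]

5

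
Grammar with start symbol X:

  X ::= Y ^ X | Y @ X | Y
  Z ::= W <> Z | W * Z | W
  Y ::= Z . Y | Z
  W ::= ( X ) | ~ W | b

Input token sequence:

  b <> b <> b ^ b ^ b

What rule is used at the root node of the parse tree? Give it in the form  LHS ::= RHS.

X ::= Y ^ X

[X [Y [Z [W b] <> [Z [W b] <> [Z [W b]]]]] ^ [X [Y [Z [W b]]] ^ [X [Y [Z [W b]]]]]]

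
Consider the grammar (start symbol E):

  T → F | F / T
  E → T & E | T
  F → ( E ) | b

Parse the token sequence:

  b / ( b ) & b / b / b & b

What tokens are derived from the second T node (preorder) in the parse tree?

( b )

[E [T [F b] / [T [F ( [E [T [F b]]] )]]] & [E [T [F b] / [T [F b] / [T [F b]]]] & [E [T [F b]]]]]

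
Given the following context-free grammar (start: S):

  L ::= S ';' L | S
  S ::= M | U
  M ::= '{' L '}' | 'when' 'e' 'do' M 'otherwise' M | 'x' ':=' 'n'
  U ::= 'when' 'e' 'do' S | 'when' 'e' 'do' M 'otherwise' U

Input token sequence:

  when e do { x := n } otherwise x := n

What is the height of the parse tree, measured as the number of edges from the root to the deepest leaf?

[S [M when e do [M { [L [S [M x := n]]] }] otherwise [M x := n]]]

6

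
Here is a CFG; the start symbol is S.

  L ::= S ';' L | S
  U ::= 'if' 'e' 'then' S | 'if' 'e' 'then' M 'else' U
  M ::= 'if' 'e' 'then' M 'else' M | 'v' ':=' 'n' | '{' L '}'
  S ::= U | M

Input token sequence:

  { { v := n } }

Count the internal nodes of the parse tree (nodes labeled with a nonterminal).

[S [M { [L [S [M { [L [S [M v := n]]] }]]] }]]

8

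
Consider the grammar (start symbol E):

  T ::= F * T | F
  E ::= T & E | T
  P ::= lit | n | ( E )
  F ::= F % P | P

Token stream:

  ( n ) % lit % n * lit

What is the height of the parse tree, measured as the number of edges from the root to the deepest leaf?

10

[E [T [F [F [F [P ( [E [T [F [P n]]]] )]] % [P lit]] % [P n]] * [T [F [P lit]]]]]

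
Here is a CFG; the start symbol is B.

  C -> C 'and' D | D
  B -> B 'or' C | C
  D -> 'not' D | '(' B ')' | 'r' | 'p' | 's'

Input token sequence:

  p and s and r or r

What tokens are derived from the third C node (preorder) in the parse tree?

[B [B [C [C [C [D p]] and [D s]] and [D r]]] or [C [D r]]]

p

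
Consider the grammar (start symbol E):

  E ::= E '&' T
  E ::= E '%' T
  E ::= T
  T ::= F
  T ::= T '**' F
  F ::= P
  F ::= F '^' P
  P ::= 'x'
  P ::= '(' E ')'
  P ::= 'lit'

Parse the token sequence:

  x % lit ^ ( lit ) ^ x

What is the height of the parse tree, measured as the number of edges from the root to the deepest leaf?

[E [E [T [F [P x]]]] % [T [F [F [F [P lit]] ^ [P ( [E [T [F [P lit]]]] )]] ^ [P x]]]]

9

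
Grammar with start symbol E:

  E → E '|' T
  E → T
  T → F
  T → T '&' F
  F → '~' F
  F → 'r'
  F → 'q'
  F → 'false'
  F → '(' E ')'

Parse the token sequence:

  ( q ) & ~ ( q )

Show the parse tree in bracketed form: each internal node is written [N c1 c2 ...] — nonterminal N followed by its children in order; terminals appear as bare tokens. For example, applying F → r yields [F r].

[E [T [T [F ( [E [T [F q]]] )]] & [F ~ [F ( [E [T [F q]]] )]]]]

E
T
T & F
F & F
( E ) & F
( T ) & F
( F ) & F
( q ) & F
( q ) & ~ F
( q ) & ~ ( E )
( q ) & ~ ( T )
( q ) & ~ ( F )
( q ) & ~ ( q )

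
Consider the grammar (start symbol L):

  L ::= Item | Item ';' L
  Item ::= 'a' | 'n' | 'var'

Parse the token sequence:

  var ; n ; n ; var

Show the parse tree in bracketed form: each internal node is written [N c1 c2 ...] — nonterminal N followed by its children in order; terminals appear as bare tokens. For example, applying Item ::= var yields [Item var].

L
Item ; L
var ; L
var ; Item ; L
var ; n ; L
var ; n ; Item ; L
var ; n ; n ; L
var ; n ; n ; Item
var ; n ; n ; var

[L [Item var] ; [L [Item n] ; [L [Item n] ; [L [Item var]]]]]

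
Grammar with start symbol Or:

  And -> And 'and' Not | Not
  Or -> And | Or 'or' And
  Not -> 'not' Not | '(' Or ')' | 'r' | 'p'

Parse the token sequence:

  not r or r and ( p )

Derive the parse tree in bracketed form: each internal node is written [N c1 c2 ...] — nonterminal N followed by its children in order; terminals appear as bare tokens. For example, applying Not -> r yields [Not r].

Or
Or or And
And or And
Not or And
not Not or And
not r or And
not r or And and Not
not r or Not and Not
not r or r and Not
not r or r and ( Or )
not r or r and ( And )
not r or r and ( Not )
not r or r and ( p )

[Or [Or [And [Not not [Not r]]]] or [And [And [Not r]] and [Not ( [Or [And [Not p]]] )]]]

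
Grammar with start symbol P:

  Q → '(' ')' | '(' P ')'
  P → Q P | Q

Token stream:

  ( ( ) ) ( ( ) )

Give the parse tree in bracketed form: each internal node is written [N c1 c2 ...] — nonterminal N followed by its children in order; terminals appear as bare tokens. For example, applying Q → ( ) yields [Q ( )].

[P [Q ( [P [Q ( )]] )] [P [Q ( [P [Q ( )]] )]]]

P
Q P
( P ) P
( Q ) P
( ( ) ) P
( ( ) ) Q
( ( ) ) ( P )
( ( ) ) ( Q )
( ( ) ) ( ( ) )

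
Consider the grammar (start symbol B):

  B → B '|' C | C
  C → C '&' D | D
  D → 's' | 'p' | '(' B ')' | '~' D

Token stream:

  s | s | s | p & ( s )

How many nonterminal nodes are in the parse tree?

17

[B [B [B [B [C [D s]]] | [C [D s]]] | [C [D s]]] | [C [C [D p]] & [D ( [B [C [D s]]] )]]]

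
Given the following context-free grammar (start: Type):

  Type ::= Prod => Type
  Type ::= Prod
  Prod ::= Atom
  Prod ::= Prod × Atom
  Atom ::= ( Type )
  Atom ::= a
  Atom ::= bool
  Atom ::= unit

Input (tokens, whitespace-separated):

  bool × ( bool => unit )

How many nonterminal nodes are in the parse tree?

11

[Type [Prod [Prod [Atom bool]] × [Atom ( [Type [Prod [Atom bool]] => [Type [Prod [Atom unit]]]] )]]]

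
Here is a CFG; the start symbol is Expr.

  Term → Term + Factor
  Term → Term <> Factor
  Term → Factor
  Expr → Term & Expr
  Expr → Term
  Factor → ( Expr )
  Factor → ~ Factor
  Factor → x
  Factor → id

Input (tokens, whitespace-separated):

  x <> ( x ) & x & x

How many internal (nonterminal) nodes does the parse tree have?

14

[Expr [Term [Term [Factor x]] <> [Factor ( [Expr [Term [Factor x]]] )]] & [Expr [Term [Factor x]] & [Expr [Term [Factor x]]]]]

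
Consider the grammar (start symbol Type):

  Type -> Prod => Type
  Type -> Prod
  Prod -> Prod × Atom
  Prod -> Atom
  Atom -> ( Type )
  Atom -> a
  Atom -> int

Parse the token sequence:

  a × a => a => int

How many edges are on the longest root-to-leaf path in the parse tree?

[Type [Prod [Prod [Atom a]] × [Atom a]] => [Type [Prod [Atom a]] => [Type [Prod [Atom int]]]]]

5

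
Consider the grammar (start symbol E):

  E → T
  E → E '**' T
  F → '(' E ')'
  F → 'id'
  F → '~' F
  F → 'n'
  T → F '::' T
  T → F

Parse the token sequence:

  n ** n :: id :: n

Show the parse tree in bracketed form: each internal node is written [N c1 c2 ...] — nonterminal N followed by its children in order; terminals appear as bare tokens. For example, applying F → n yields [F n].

[E [E [T [F n]]] ** [T [F n] :: [T [F id] :: [T [F n]]]]]

E
E ** T
T ** T
F ** T
n ** T
n ** F :: T
n ** n :: T
n ** n :: F :: T
n ** n :: id :: T
n ** n :: id :: F
n ** n :: id :: n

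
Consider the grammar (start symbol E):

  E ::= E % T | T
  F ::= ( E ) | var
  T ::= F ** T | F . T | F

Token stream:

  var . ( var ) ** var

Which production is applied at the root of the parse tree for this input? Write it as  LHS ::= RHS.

E ::= T

[E [T [F var] . [T [F ( [E [T [F var]]] )] ** [T [F var]]]]]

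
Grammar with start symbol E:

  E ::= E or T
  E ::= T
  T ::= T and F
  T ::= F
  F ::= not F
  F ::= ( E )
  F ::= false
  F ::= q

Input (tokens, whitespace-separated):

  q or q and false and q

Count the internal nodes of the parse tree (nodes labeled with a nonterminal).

[E [E [T [F q]]] or [T [T [T [F q]] and [F false]] and [F q]]]

10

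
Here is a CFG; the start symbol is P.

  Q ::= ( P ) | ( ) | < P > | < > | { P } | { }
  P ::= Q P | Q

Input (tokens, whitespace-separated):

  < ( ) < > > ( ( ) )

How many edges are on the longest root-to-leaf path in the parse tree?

[P [Q < [P [Q ( )] [P [Q < >]]] >] [P [Q ( [P [Q ( )]] )]]]

5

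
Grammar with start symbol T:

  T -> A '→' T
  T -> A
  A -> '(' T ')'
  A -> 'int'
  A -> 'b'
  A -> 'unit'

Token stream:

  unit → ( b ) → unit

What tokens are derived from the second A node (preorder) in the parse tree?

( b )

[T [A unit] → [T [A ( [T [A b]] )] → [T [A unit]]]]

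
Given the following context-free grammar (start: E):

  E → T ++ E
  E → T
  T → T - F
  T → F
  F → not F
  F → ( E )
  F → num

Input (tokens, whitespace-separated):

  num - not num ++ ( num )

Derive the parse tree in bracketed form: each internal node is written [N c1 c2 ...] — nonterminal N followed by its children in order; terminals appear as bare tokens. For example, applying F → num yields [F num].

[E [T [T [F num]] - [F not [F num]]] ++ [E [T [F ( [E [T [F num]]] )]]]]

E
T ++ E
T - F ++ E
F - F ++ E
num - F ++ E
num - not F ++ E
num - not num ++ E
num - not num ++ T
num - not num ++ F
num - not num ++ ( E )
num - not num ++ ( T )
num - not num ++ ( F )
num - not num ++ ( num )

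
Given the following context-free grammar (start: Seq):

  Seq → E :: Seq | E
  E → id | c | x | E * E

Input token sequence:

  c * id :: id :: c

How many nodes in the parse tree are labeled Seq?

3

[Seq [E [E c] * [E id]] :: [Seq [E id] :: [Seq [E c]]]]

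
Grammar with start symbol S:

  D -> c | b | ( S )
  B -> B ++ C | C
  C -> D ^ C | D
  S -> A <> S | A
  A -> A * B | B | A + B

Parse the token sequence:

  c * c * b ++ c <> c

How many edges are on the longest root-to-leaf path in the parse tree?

7

[S [A [A [A [B [C [D c]]]] * [B [C [D c]]]] * [B [B [C [D b]]] ++ [C [D c]]]] <> [S [A [B [C [D c]]]]]]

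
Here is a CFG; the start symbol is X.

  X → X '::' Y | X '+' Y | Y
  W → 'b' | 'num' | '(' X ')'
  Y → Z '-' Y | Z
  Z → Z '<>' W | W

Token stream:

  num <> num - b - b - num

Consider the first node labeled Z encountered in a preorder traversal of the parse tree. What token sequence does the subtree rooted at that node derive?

num <> num

[X [Y [Z [Z [W num]] <> [W num]] - [Y [Z [W b]] - [Y [Z [W b]] - [Y [Z [W num]]]]]]]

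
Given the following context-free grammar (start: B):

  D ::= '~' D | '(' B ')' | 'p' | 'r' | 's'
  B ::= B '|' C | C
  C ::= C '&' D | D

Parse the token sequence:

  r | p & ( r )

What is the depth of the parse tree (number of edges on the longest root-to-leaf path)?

[B [B [C [D r]]] | [C [C [D p]] & [D ( [B [C [D r]]] )]]]

6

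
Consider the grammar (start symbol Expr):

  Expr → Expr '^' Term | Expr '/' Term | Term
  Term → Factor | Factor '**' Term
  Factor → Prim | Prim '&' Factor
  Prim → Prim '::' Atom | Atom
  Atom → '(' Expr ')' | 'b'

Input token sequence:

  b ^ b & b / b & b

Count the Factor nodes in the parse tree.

[Expr [Expr [Expr [Term [Factor [Prim [Atom b]]]]] ^ [Term [Factor [Prim [Atom b]] & [Factor [Prim [Atom b]]]]]] / [Term [Factor [Prim [Atom b]] & [Factor [Prim [Atom b]]]]]]

5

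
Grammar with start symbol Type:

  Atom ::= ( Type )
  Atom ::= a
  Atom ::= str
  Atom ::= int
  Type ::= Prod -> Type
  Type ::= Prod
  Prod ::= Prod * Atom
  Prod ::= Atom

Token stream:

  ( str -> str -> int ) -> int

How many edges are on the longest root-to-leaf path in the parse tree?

[Type [Prod [Atom ( [Type [Prod [Atom str]] -> [Type [Prod [Atom str]] -> [Type [Prod [Atom int]]]]] )]] -> [Type [Prod [Atom int]]]]

8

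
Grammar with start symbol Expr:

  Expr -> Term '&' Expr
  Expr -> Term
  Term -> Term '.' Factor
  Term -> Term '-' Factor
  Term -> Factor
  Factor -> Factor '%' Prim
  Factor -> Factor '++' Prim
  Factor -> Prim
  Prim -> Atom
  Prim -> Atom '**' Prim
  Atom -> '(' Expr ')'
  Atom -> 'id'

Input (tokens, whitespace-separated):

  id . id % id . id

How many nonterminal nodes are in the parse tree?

16

[Expr [Term [Term [Term [Factor [Prim [Atom id]]]] . [Factor [Factor [Prim [Atom id]]] % [Prim [Atom id]]]] . [Factor [Prim [Atom id]]]]]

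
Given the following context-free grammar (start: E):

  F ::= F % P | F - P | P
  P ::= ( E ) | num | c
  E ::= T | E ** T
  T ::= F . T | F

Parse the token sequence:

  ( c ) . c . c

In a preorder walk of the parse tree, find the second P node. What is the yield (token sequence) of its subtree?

[E [T [F [P ( [E [T [F [P c]]]] )]] . [T [F [P c]] . [T [F [P c]]]]]]

c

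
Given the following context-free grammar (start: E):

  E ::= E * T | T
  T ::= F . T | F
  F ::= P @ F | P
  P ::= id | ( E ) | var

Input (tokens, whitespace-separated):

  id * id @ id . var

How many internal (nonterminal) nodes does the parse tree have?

[E [E [T [F [P id]]]] * [T [F [P id] @ [F [P id]]] . [T [F [P var]]]]]

13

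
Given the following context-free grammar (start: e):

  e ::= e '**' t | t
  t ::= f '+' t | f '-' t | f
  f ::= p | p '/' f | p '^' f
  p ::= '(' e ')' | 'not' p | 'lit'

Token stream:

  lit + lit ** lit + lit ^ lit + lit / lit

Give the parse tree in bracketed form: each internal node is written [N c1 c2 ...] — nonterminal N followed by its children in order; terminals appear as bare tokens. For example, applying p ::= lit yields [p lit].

[e [e [t [f [p lit]] + [t [f [p lit]]]]] ** [t [f [p lit]] + [t [f [p lit] ^ [f [p lit]]] + [t [f [p lit] / [f [p lit]]]]]]]

e
e ** t
t ** t
f + t ** t
p + t ** t
lit + t ** t
lit + f ** t
lit + p ** t
lit + lit ** t
lit + lit ** f + t
lit + lit ** p + t
lit + lit ** lit + t
lit + lit ** lit + f + t
lit + lit ** lit + p ^ f + t
lit + lit ** lit + lit ^ f + t
lit + lit ** lit + lit ^ p + t
lit + lit ** lit + lit ^ lit + t
lit + lit ** lit + lit ^ lit + f
lit + lit ** lit + lit ^ lit + p / f
lit + lit ** lit + lit ^ lit + lit / f
lit + lit ** lit + lit ^ lit + lit / p
lit + lit ** lit + lit ^ lit + lit / lit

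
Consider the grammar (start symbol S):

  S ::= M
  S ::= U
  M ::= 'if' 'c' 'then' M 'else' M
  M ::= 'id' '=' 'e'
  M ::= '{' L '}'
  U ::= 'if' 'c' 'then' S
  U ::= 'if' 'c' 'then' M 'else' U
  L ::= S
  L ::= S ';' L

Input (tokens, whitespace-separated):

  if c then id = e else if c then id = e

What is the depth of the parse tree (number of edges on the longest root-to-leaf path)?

5

[S [U if c then [M id = e] else [U if c then [S [M id = e]]]]]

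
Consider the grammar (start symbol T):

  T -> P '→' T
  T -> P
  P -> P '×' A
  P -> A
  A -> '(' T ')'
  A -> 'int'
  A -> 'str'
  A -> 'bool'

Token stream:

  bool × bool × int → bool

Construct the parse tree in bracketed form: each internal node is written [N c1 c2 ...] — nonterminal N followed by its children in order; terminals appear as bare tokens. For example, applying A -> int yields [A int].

T
P → T
P × A → T
P × A × A → T
A × A × A → T
bool × A × A → T
bool × bool × A → T
bool × bool × int → T
bool × bool × int → P
bool × bool × int → A
bool × bool × int → bool

[T [P [P [P [A bool]] × [A bool]] × [A int]] → [T [P [A bool]]]]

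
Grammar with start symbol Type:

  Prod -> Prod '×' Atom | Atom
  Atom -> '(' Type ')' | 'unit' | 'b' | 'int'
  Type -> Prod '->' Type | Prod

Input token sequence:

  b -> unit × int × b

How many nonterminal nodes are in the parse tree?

10

[Type [Prod [Atom b]] -> [Type [Prod [Prod [Prod [Atom unit]] × [Atom int]] × [Atom b]]]]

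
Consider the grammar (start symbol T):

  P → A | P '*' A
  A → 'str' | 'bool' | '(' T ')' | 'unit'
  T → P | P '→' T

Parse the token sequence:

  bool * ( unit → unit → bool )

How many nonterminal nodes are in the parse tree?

[T [P [P [A bool]] * [A ( [T [P [A unit]] → [T [P [A unit]] → [T [P [A bool]]]]] )]]]

14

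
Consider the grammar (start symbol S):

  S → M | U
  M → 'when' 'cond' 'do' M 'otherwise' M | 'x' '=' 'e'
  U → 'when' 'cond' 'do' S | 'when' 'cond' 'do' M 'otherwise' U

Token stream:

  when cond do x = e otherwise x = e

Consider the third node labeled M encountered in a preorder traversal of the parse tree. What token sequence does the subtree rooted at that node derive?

[S [M when cond do [M x = e] otherwise [M x = e]]]

x = e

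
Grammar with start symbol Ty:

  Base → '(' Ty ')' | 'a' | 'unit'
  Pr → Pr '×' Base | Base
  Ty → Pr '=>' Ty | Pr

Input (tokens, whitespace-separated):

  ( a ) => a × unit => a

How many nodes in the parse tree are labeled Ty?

[Ty [Pr [Base ( [Ty [Pr [Base a]]] )]] => [Ty [Pr [Pr [Base a]] × [Base unit]] => [Ty [Pr [Base a]]]]]

4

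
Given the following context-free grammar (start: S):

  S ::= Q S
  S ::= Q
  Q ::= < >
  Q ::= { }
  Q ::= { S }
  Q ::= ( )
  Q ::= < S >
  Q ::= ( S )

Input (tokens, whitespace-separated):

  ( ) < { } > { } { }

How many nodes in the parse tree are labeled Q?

5

[S [Q ( )] [S [Q < [S [Q { }]] >] [S [Q { }] [S [Q { }]]]]]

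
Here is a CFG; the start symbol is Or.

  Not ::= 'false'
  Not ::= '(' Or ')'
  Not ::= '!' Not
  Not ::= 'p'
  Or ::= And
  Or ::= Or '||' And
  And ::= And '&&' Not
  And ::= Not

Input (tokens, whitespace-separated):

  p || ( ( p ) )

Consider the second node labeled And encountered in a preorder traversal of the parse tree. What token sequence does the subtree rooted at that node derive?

[Or [Or [And [Not p]]] || [And [Not ( [Or [And [Not ( [Or [And [Not p]]] )]]] )]]]

( ( p ) )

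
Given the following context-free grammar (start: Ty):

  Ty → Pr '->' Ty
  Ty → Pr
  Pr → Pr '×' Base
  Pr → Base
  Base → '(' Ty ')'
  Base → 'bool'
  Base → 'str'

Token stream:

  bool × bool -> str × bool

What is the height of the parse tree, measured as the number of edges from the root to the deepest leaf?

[Ty [Pr [Pr [Base bool]] × [Base bool]] -> [Ty [Pr [Pr [Base str]] × [Base bool]]]]

5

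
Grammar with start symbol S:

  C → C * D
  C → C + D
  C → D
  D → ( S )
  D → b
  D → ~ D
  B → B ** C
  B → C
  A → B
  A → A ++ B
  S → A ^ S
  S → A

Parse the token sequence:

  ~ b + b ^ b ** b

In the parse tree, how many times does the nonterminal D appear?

[S [A [B [C [C [D ~ [D b]]] + [D b]]]] ^ [S [A [B [B [C [D b]]] ** [C [D b]]]]]]

5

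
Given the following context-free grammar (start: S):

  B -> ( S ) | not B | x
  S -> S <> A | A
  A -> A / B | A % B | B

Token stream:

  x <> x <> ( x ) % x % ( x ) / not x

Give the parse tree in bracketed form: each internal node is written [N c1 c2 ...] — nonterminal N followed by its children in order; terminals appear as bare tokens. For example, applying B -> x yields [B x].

S
S <> A
S <> A <> A
A <> A <> A
B <> A <> A
x <> A <> A
x <> B <> A
x <> x <> A
x <> x <> A / B
x <> x <> A % B / B
x <> x <> A % B % B / B
x <> x <> B % B % B / B
x <> x <> ( S ) % B % B / B
x <> x <> ( A ) % B % B / B
x <> x <> ( B ) % B % B / B
x <> x <> ( x ) % B % B / B
x <> x <> ( x ) % x % B / B
x <> x <> ( x ) % x % ( S ) / B
x <> x <> ( x ) % x % ( A ) / B
x <> x <> ( x ) % x % ( B ) / B
x <> x <> ( x ) % x % ( x ) / B
x <> x <> ( x ) % x % ( x ) / not B
x <> x <> ( x ) % x % ( x ) / not x

[S [S [S [A [B x]]] <> [A [B x]]] <> [A [A [A [A [B ( [S [A [B x]]] )]] % [B x]] % [B ( [S [A [B x]]] )]] / [B not [B x]]]]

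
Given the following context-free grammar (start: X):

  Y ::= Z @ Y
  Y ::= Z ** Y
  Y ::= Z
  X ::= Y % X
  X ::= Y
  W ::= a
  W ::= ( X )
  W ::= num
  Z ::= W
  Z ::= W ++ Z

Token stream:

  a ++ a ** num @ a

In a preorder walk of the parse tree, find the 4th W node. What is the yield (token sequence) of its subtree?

[X [Y [Z [W a] ++ [Z [W a]]] ** [Y [Z [W num]] @ [Y [Z [W a]]]]]]

a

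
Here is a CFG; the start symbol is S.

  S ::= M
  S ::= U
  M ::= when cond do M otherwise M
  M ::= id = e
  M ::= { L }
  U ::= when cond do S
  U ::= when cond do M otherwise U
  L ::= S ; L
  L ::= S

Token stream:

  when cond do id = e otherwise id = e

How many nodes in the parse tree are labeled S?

1

[S [M when cond do [M id = e] otherwise [M id = e]]]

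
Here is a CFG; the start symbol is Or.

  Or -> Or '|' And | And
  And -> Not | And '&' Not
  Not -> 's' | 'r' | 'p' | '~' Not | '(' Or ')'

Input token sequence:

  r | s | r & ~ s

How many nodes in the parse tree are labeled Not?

[Or [Or [Or [And [Not r]]] | [And [Not s]]] | [And [And [Not r]] & [Not ~ [Not s]]]]

5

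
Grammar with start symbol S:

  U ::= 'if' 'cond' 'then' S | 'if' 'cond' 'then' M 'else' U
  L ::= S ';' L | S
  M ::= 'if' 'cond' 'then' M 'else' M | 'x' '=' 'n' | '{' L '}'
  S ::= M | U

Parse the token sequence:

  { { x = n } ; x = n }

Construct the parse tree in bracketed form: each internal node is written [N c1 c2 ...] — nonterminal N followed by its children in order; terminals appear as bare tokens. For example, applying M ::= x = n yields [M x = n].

[S [M { [L [S [M { [L [S [M x = n]]] }]] ; [L [S [M x = n]]]] }]]

S
M
{ L }
{ S ; L }
{ M ; L }
{ { L } ; L }
{ { S } ; L }
{ { M } ; L }
{ { x = n } ; L }
{ { x = n } ; S }
{ { x = n } ; M }
{ { x = n } ; x = n }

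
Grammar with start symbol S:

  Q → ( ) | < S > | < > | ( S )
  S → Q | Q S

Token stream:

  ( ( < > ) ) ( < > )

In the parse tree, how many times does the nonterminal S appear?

5

[S [Q ( [S [Q ( [S [Q < >]] )]] )] [S [Q ( [S [Q < >]] )]]]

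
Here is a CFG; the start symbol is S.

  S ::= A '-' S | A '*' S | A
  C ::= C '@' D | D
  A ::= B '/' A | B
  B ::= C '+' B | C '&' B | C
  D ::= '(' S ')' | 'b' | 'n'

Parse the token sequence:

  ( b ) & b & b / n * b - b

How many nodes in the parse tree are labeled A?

5

[S [A [B [C [D ( [S [A [B [C [D b]]]]] )]] & [B [C [D b]] & [B [C [D b]]]]] / [A [B [C [D n]]]]] * [S [A [B [C [D b]]]] - [S [A [B [C [D b]]]]]]]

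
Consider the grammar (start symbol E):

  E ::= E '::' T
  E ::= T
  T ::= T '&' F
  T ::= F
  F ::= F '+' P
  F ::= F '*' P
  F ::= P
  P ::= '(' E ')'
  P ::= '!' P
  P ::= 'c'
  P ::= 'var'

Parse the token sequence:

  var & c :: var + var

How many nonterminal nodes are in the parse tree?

13

[E [E [T [T [F [P var]]] & [F [P c]]]] :: [T [F [F [P var]] + [P var]]]]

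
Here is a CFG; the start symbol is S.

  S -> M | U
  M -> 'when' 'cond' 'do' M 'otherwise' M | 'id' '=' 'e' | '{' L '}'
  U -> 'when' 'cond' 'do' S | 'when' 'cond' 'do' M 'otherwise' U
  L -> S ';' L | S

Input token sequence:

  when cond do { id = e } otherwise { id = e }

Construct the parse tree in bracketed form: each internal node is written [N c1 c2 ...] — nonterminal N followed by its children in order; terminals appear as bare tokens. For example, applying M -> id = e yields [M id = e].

S
M
when cond do M otherwise M
when cond do { L } otherwise M
when cond do { S } otherwise M
when cond do { M } otherwise M
when cond do { id = e } otherwise M
when cond do { id = e } otherwise { L }
when cond do { id = e } otherwise { S }
when cond do { id = e } otherwise { M }
when cond do { id = e } otherwise { id = e }

[S [M when cond do [M { [L [S [M id = e]]] }] otherwise [M { [L [S [M id = e]]] }]]]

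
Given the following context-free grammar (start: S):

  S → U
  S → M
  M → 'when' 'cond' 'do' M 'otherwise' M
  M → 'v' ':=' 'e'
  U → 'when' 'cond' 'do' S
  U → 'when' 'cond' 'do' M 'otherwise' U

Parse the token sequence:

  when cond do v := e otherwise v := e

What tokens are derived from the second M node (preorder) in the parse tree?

[S [M when cond do [M v := e] otherwise [M v := e]]]

v := e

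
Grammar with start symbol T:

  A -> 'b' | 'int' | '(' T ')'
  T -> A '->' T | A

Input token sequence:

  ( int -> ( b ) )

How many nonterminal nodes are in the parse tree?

[T [A ( [T [A int] -> [T [A ( [T [A b]] )]]] )]]

8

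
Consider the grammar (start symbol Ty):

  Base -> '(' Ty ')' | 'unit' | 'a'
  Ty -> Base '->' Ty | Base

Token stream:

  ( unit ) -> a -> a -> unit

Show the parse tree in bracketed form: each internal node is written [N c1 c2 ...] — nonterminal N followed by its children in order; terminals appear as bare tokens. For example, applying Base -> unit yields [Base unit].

Ty
Base -> Ty
( Ty ) -> Ty
( Base ) -> Ty
( unit ) -> Ty
( unit ) -> Base -> Ty
( unit ) -> a -> Ty
( unit ) -> a -> Base -> Ty
( unit ) -> a -> a -> Ty
( unit ) -> a -> a -> Base
( unit ) -> a -> a -> unit

[Ty [Base ( [Ty [Base unit]] )] -> [Ty [Base a] -> [Ty [Base a] -> [Ty [Base unit]]]]]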